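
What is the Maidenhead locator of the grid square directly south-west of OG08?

NG97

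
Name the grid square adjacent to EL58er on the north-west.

EL58ds

Longitude subsquare e = 4; −1 → 3 = d.
Latitude subsquare r = 17; +1 → 18 = s.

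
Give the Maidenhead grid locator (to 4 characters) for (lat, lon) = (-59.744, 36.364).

KD80

Add 180° to longitude and 90° to latitude: 216.36, 30.26.
Field: lon ⌊216.36/20⌋ = 10 → K; lat ⌊30.26/10⌋ = 3 → D.
Square: lon ⌊16.36/2⌋ = 8; lat ⌊0.26/1⌋ = 0.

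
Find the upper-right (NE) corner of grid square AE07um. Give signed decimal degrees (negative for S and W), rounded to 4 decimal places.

Field A=0, E=4: +0·20° lon, +4·10° lat → SW at lon -180°, lat -50°.
Square 0, 7: +0·2° lon, +7·1° lat → SW at lon -180°, lat -43°.
Subsquare u=20, m=12: +20·0.0833333° lon, +12·0.0416667° lat → SW at lon -178.333°, lat -42.5°.
Cell spans 0.0833333° lon × 0.0416667° lat. NE corner is SW corner plus one full cell.
latitude -42.4583, longitude -178.2500.

-42.4583, -178.2500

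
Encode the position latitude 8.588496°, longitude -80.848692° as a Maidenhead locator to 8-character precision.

EJ98no81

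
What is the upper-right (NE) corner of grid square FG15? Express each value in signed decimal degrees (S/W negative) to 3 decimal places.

-24.000, -76.000

Field F=5, G=6: +5·20° lon, +6·10° lat → SW at lon -80°, lat -30°.
Square 1, 5: +1·2° lon, +5·1° lat → SW at lon -78°, lat -25°.
Cell spans 2° lon × 1° lat. NE corner is SW corner plus one full cell.
latitude -24.000, longitude -76.000.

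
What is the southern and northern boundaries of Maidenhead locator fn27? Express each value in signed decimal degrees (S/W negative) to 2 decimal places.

Field F=5, N=13: +5·20° lon, +13·10° lat → SW at lon -80°, lat 40°.
Square 2, 7: +2·2° lon, +7·1° lat → SW at lon -76°, lat 47°.
Cell spans 2° lon × 1° lat.
south 47.00, north 48.00.

47.00, 48.00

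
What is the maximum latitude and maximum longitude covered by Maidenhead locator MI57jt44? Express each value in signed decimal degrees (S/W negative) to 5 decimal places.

-2.18750, 70.79167

Field M=12, I=8: +12·20° lon, +8·10° lat → SW at lon 60°, lat -10°.
Square 5, 7: +5·2° lon, +7·1° lat → SW at lon 70°, lat -3°.
Subsquare j=9, t=19: +9·0.0833333° lon, +19·0.0416667° lat → SW at lon 70.75°, lat -2.20833°.
Extended square 4, 4: +4·0.00833333° lon, +4·0.00416667° lat → SW at lon 70.7833°, lat -2.19167°.
Cell spans 0.00833333° lon × 0.00416667° lat. NE corner is SW corner plus one full cell.
latitude -2.18750, longitude 70.79167.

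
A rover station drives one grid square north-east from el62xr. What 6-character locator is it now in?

EL72as

Longitude subsquare x = 23; +1 → 24, wraps to 0 = a, carry into square.
Longitude square 6; +1 → 7.
Latitude subsquare r = 17; +1 → 18 = s.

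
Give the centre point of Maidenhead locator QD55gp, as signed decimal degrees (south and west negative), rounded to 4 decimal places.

Field Q=16, D=3: +16·20° lon, +3·10° lat → SW at lon 140°, lat -60°.
Square 5, 5: +5·2° lon, +5·1° lat → SW at lon 150°, lat -55°.
Subsquare g=6, p=15: +6·0.0833333° lon, +15·0.0416667° lat → SW at lon 150.5°, lat -54.375°.
Cell spans 0.0833333° lon × 0.0416667° lat. Centre is SW corner plus half of each.
latitude -54.3542, longitude 150.5417.

-54.3542, 150.5417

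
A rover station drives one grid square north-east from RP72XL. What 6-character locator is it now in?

Longitude subsquare x = 23; +1 → 24, wraps to 0 = a, carry into square.
Longitude square 7; +1 → 8.
Latitude subsquare l = 11; +1 → 12 = m.

RP82am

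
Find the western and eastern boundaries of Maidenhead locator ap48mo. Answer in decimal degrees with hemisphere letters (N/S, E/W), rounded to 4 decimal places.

Field A=0, P=15: +0·20° lon, +15·10° lat → SW at lon -180°, lat 60°.
Square 4, 8: +4·2° lon, +8·1° lat → SW at lon -172°, lat 68°.
Subsquare m=12, o=14: +12·0.0833333° lon, +14·0.0416667° lat → SW at lon -171°, lat 68.5833°.
Cell spans 0.0833333° lon × 0.0416667° lat.
west 171.0000° W, east 170.9167° W.

171.0000° W, 170.9167° W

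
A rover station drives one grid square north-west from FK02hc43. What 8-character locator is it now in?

Longitude extended square 4; −1 → 3.
Latitude extended square 3; +1 → 4.

FK02hc34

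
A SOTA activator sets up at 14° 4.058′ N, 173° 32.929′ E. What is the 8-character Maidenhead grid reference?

Shift to the Maidenhead origin (180°W, 90°S): lon 353.54882, lat 104.06763.
Field: 353.54882/20 → 17 → R, 104.06763/10 → 10 → K; chars RK.
Square: 13.54882/2 → 6, 4.06763/1 → 4; chars 64.
Subsquare: 1.54882/0.0833333 → 18 → s, 0.06763/0.0416667 → 1 → b; chars sb.
Extended square: 0.04882/0.00833333 → 5, 0.02597/0.00416667 → 6; chars 56.

RK64sb56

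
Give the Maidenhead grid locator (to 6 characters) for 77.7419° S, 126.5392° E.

PB32gg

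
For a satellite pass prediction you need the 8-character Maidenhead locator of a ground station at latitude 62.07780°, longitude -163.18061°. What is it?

Add 180° to longitude and 90° to latitude: 16.81939, 152.07780.
Field: 16.81939/20 → 0 → A, 152.07780/10 → 15 → P; chars AP.
Square: 16.81939/2 → 8, 2.07780/1 → 2; chars 82.
Subsquare: 0.81939/0.0833333 → 9 → j, 0.07780/0.0416667 → 1 → b; chars jb.
Extended square: 0.06939/0.00833333 → 8, 0.03613/0.00416667 → 8; chars 88.

AP82jb88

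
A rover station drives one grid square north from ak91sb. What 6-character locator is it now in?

Latitude subsquare b = 1; +1 → 2 = c.
The longitude characters are unchanged.

AK91sc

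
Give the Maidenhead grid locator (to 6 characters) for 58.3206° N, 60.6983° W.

Add 180° to longitude and 90° to latitude: 119.3017, 148.3206.
Field: lon ⌊119.3017/20⌋ = 5 → F; lat ⌊148.3206/10⌋ = 14 → O.
Square: lon ⌊19.3017/2⌋ = 9; lat ⌊8.3206/1⌋ = 8.
Subsquare: lon ⌊1.3017/0.0833333⌋ = 15 → p; lat ⌊0.3206/0.0416667⌋ = 7 → h.

FO98ph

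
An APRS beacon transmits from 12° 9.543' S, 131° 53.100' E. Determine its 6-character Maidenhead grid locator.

PH57wu

Shift to the Maidenhead origin (180°W, 90°S): lon 311.8850, lat 77.8409.
Field (20°×10°, letters A–R): lon ⌊311.8850/20⌋ = 15 → P; lat ⌊77.8409/10⌋ = 7 → H.
Square (2°×1°, digits 0–9): lon ⌊11.8850/2⌋ = 5; lat ⌊7.8409/1⌋ = 7.
Subsquare (5′×2.5′, letters a–x): lon ⌊1.8850/0.0833333⌋ = 22 → w; lat ⌊0.8409/0.0416667⌋ = 20 → u.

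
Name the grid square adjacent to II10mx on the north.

Latitude subsquare x = 23; +1 → 24, wraps to 0 = a, carry into square.
Latitude square 0; +1 → 1.
The longitude characters are unchanged.

II11ma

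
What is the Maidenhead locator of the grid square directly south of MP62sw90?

MP62sv99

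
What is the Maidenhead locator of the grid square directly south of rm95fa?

RM94fx

Latitude subsquare a = 0; −1 → -1, wraps to 23 = x, carry into square.
Latitude square 5; −1 → 4.
The longitude characters are unchanged.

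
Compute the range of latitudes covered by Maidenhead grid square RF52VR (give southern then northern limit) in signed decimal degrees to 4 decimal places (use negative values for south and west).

-37.2917, -37.2500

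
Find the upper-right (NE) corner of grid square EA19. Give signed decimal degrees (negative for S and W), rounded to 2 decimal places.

-80.00, -96.00

Field E=4, A=0: +4·20° lon, +0·10° lat → SW at lon -100°, lat -90°.
Square 1, 9: +1·2° lon, +9·1° lat → SW at lon -98°, lat -81°.
Cell spans 2° lon × 1° lat. NE corner is SW corner plus one full cell.
latitude -80.00, longitude -96.00.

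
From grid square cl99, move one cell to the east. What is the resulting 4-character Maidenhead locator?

DL09

Longitude square 9; +1 → 10, wraps to 0, carry into field.
Longitude field C = 2; +1 → 3 = D.
The latitude characters are unchanged.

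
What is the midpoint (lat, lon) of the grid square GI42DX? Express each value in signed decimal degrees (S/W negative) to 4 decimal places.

Field G=6, I=8: +6·20° lon, +8·10° lat → SW at lon -60°, lat -10°.
Square 4, 2: +4·2° lon, +2·1° lat → SW at lon -52°, lat -8°.
Subsquare d=3, x=23: +3·0.0833333° lon, +23·0.0416667° lat → SW at lon -51.75°, lat -7.04167°.
Cell spans 0.0833333° lon × 0.0416667° lat. Centre is SW corner plus half of each.
latitude -7.0208, longitude -51.7083.

-7.0208, -51.7083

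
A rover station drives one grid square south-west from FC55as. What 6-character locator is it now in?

Longitude subsquare a = 0; −1 → -1, wraps to 23 = x, carry into square.
Longitude square 5; −1 → 4.
Latitude subsquare s = 18; −1 → 17 = r.

FC45xr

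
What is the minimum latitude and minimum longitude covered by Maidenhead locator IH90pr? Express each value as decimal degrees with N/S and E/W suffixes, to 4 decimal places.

Field I=8, H=7: +8·20° lon, +7·10° lat → SW at lon -20°, lat -20°.
Square 9, 0: +9·2° lon, +0·1° lat → SW at lon -2°, lat -20°.
Subsquare p=15, r=17: +15·0.0833333° lon, +17·0.0416667° lat → SW at lon -0.75°, lat -19.2917°.
latitude 19.2917° S, longitude 0.7500° W.

19.2917° S, 0.7500° W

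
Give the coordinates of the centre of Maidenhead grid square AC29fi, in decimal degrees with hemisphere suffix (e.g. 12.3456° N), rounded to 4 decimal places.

Field A=0, C=2: +0·20° lon, +2·10° lat → SW at lon -180°, lat -70°.
Square 2, 9: +2·2° lon, +9·1° lat → SW at lon -176°, lat -61°.
Subsquare f=5, i=8: +5·0.0833333° lon, +8·0.0416667° lat → SW at lon -175.583°, lat -60.6667°.
Cell spans 0.0833333° lon × 0.0416667° lat. Centre is SW corner plus half of each.
latitude 60.6458° S, longitude 175.5417° W.

60.6458° S, 175.5417° W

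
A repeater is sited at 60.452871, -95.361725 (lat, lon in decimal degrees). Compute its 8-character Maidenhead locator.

Offset from 180°W / 90°S: lon 84.63827°, lat 150.45287°.
Field: lon ⌊84.63827/20⌋ = 4 → E; lat ⌊150.45287/10⌋ = 15 → P.
Square: lon ⌊4.63827/2⌋ = 2; lat ⌊0.45287/1⌋ = 0.
Subsquare: lon ⌊0.63827/0.0833333⌋ = 7 → h; lat ⌊0.45287/0.0416667⌋ = 10 → k.
Extended square: lon ⌊0.05494/0.00833333⌋ = 6; lat ⌊0.03620/0.00416667⌋ = 8.

EP20hk68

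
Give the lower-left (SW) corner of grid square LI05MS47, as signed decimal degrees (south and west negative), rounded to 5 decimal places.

Field L=11, I=8: +11·20° lon, +8·10° lat → SW at lon 40°, lat -10°.
Square 0, 5: +0·2° lon, +5·1° lat → SW at lon 40°, lat -5°.
Subsquare m=12, s=18: +12·0.0833333° lon, +18·0.0416667° lat → SW at lon 41°, lat -4.25°.
Extended square 4, 7: +4·0.00833333° lon, +7·0.00416667° lat → SW at lon 41.0333°, lat -4.22083°.
latitude -4.22083, longitude 41.03333.

-4.22083, 41.03333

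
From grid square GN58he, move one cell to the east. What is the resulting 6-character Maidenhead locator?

GN58ie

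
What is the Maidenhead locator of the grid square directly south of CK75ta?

Latitude subsquare a = 0; −1 → -1, wraps to 23 = x, carry into square.
Latitude square 5; −1 → 4.
The longitude characters are unchanged.

CK74tx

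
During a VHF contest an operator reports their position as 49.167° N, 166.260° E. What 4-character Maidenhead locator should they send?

Offset from 180°W / 90°S: lon 346.26°, lat 139.17°.
Field: lon ⌊346.26/20⌋ = 17 → R; lat ⌊139.17/10⌋ = 13 → N.
Square: lon ⌊6.26/2⌋ = 3; lat ⌊9.17/1⌋ = 9.

RN39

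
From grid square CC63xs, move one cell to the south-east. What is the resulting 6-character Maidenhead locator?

CC73ar

Longitude subsquare x = 23; +1 → 24, wraps to 0 = a, carry into square.
Longitude square 6; +1 → 7.
Latitude subsquare s = 18; −1 → 17 = r.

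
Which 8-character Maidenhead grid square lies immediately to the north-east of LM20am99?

LM20bn00

Longitude extended square 9; +1 → 10, wraps to 0, carry into subsquare.
Longitude subsquare a = 0; +1 → 1 = b.
Latitude extended square 9; +1 → 10, wraps to 0, carry into subsquare.
Latitude subsquare m = 12; +1 → 13 = n.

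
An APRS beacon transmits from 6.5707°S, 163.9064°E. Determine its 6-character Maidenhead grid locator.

RI13wk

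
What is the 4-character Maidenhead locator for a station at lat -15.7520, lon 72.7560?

Shift to the Maidenhead origin (180°W, 90°S): lon 252.76, lat 74.25.
Field: lon ⌊252.76/20⌋ = 12 → M; lat ⌊74.25/10⌋ = 7 → H.
Square: lon ⌊12.76/2⌋ = 6; lat ⌊4.25/1⌋ = 4.

MH64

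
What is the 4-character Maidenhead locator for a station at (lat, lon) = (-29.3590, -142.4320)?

Shift to the Maidenhead origin (180°W, 90°S): lon 37.57, lat 60.64.
Field: 37.57/20 → 1 → B, 60.64/10 → 6 → G; chars BG.
Square: 17.57/2 → 8, 0.64/1 → 0; chars 80.

BG80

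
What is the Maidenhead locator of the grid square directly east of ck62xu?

Longitude subsquare x = 23; +1 → 24, wraps to 0 = a, carry into square.
Longitude square 6; +1 → 7.
The latitude characters are unchanged.

CK72au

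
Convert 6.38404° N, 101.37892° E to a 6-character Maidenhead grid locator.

OJ06qj

Shift to the Maidenhead origin (180°W, 90°S): lon 281.3789, lat 96.3840.
Field: lon ⌊281.3789/20⌋ = 14 → O; lat ⌊96.3840/10⌋ = 9 → J.
Square: lon ⌊1.3789/2⌋ = 0; lat ⌊6.3840/1⌋ = 6.
Subsquare: lon ⌊1.3789/0.0833333⌋ = 16 → q; lat ⌊0.3840/0.0416667⌋ = 9 → j.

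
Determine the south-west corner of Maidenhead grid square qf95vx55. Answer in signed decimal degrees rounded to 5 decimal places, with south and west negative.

Field Q=16, F=5: +16·20° lon, +5·10° lat → SW at lon 140°, lat -40°.
Square 9, 5: +9·2° lon, +5·1° lat → SW at lon 158°, lat -35°.
Subsquare v=21, x=23: +21·0.0833333° lon, +23·0.0416667° lat → SW at lon 159.75°, lat -34.0417°.
Extended square 5, 5: +5·0.00833333° lon, +5·0.00416667° lat → SW at lon 159.792°, lat -34.0208°.
latitude -34.02083, longitude 159.79167.

-34.02083, 159.79167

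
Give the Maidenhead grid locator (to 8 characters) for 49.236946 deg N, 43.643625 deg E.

Add 180° to longitude and 90° to latitude: 223.64362, 139.23695.
Field: lon ⌊223.64362/20⌋ = 11 → L; lat ⌊139.23695/10⌋ = 13 → N.
Square: lon ⌊3.64362/2⌋ = 1; lat ⌊9.23695/1⌋ = 9.
Subsquare: lon ⌊1.64362/0.0833333⌋ = 19 → t; lat ⌊0.23695/0.0416667⌋ = 5 → f.
Extended square: lon ⌊0.06029/0.00833333⌋ = 7; lat ⌊0.02861/0.00416667⌋ = 6.

LN19tf76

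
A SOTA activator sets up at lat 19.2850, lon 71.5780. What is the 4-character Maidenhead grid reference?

Offset from 180°W / 90°S: lon 251.58°, lat 109.28°.
Field: lon ⌊251.58/20⌋ = 12 → M; lat ⌊109.28/10⌋ = 10 → K.
Square: lon ⌊11.58/2⌋ = 5; lat ⌊9.28/1⌋ = 9.

MK59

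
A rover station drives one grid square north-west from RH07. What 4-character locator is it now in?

QH98

Longitude square 0; −1 → -1, wraps to 9, carry into field.
Longitude field R = 17; −1 → 16 = Q.
Latitude square 7; +1 → 8.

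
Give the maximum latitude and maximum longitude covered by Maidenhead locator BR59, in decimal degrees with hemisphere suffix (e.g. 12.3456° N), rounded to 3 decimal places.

90.000° N, 148.000° W

Field B=1, R=17: +1·20° lon, +17·10° lat → SW at lon -160°, lat 80°.
Square 5, 9: +5·2° lon, +9·1° lat → SW at lon -150°, lat 89°.
Cell spans 2° lon × 1° lat. NE corner is SW corner plus one full cell.
latitude 90.000° N, longitude 148.000° W.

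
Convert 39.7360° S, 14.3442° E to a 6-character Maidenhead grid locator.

Shift to the Maidenhead origin (180°W, 90°S): lon 194.3442, lat 50.2640.
Field (20°×10°, letters A–R): lon ⌊194.3442/20⌋ = 9 → J; lat ⌊50.2640/10⌋ = 5 → F.
Square (2°×1°, digits 0–9): lon ⌊14.3442/2⌋ = 7; lat ⌊0.2640/1⌋ = 0.
Subsquare (5′×2.5′, letters a–x): lon ⌊0.3442/0.0833333⌋ = 4 → e; lat ⌊0.2640/0.0416667⌋ = 6 → g.

JF70eg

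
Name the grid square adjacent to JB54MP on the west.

Longitude subsquare m = 12; −1 → 11 = l.
The latitude characters are unchanged.

JB54lp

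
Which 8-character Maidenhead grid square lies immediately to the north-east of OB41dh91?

OB41eh02

Longitude extended square 9; +1 → 10, wraps to 0, carry into subsquare.
Longitude subsquare d = 3; +1 → 4 = e.
Latitude extended square 1; +1 → 2.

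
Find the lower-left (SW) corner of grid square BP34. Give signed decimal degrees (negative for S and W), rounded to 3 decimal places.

64.000, -154.000

Field B=1, P=15: +1·20° lon, +15·10° lat → SW at lon -160°, lat 60°.
Square 3, 4: +3·2° lon, +4·1° lat → SW at lon -154°, lat 64°.
latitude 64.000, longitude -154.000.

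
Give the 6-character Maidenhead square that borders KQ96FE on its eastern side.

Longitude subsquare f = 5; +1 → 6 = g.
The latitude characters are unchanged.

KQ96ge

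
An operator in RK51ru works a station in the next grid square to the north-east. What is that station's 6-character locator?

RK51sv

Longitude subsquare r = 17; +1 → 18 = s.
Latitude subsquare u = 20; +1 → 21 = v.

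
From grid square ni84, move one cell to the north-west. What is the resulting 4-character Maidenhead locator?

Longitude square 8; −1 → 7.
Latitude square 4; +1 → 5.

NI75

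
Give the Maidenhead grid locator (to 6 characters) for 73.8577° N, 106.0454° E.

OQ33au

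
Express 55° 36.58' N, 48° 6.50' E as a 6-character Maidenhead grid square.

LO45bo

Shift to the Maidenhead origin (180°W, 90°S): lon 228.1083, lat 145.6097.
Field (20°×10°, letters A–R): 228.1083/20 → 11 → L, 145.6097/10 → 14 → O; chars LO.
Square (2°×1°, digits 0–9): 8.1083/2 → 4, 5.6097/1 → 5; chars 45.
Subsquare (5′×2.5′, letters a–x): 0.1083/0.0833333 → 1 → b, 0.6097/0.0416667 → 14 → o; chars bo.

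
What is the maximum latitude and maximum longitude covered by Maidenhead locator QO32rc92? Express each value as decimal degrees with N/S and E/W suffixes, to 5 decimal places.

Field Q=16, O=14: +16·20° lon, +14·10° lat → SW at lon 140°, lat 50°.
Square 3, 2: +3·2° lon, +2·1° lat → SW at lon 146°, lat 52°.
Subsquare r=17, c=2: +17·0.0833333° lon, +2·0.0416667° lat → SW at lon 147.417°, lat 52.0833°.
Extended square 9, 2: +9·0.00833333° lon, +2·0.00416667° lat → SW at lon 147.492°, lat 52.0917°.
Cell spans 0.00833333° lon × 0.00416667° lat. NE corner is SW corner plus one full cell.
latitude 52.09583° N, longitude 147.50000° E.

52.09583° N, 147.50000° E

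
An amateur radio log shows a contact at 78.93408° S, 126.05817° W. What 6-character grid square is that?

CB61xb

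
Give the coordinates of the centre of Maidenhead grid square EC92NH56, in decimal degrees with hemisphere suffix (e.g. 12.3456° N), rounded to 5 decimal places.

Field E=4, C=2: +4·20° lon, +2·10° lat → SW at lon -100°, lat -70°.
Square 9, 2: +9·2° lon, +2·1° lat → SW at lon -82°, lat -68°.
Subsquare n=13, h=7: +13·0.0833333° lon, +7·0.0416667° lat → SW at lon -80.9167°, lat -67.7083°.
Extended square 5, 6: +5·0.00833333° lon, +6·0.00416667° lat → SW at lon -80.875°, lat -67.6833°.
Cell spans 0.00833333° lon × 0.00416667° lat. Centre is SW corner plus half of each.
latitude 67.68125° S, longitude 80.87083° W.

67.68125° S, 80.87083° W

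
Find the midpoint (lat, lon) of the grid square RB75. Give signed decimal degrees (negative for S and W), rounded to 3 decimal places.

-74.500, 175.000

Field R=17, B=1: +17·20° lon, +1·10° lat → SW at lon 160°, lat -80°.
Square 7, 5: +7·2° lon, +5·1° lat → SW at lon 174°, lat -75°.
Cell spans 2° lon × 1° lat. Centre is SW corner plus half of each.
latitude -74.500, longitude 175.000.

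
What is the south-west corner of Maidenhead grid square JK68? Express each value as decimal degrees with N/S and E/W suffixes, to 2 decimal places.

18.00° N, 12.00° E

Field J=9, K=10: +9·20° lon, +10·10° lat → SW at lon 0°, lat 10°.
Square 6, 8: +6·2° lon, +8·1° lat → SW at lon 12°, lat 18°.
latitude 18.00° N, longitude 12.00° E.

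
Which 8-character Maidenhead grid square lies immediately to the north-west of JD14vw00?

JD14uw91

Longitude extended square 0; −1 → -1, wraps to 9, carry into subsquare.
Longitude subsquare v = 21; −1 → 20 = u.
Latitude extended square 0; +1 → 1.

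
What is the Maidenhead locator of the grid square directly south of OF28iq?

Latitude subsquare q = 16; −1 → 15 = p.
The longitude characters are unchanged.

OF28ip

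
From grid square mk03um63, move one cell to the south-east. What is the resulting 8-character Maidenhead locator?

MK03um72

Longitude extended square 6; +1 → 7.
Latitude extended square 3; −1 → 2.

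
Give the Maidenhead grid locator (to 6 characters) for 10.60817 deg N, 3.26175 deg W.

IK80io

Shift to the Maidenhead origin (180°W, 90°S): lon 176.7382, lat 100.6082.
Field: lon ⌊176.7382/20⌋ = 8 → I; lat ⌊100.6082/10⌋ = 10 → K.
Square: lon ⌊16.7382/2⌋ = 8; lat ⌊0.6082/1⌋ = 0.
Subsquare: lon ⌊0.7382/0.0833333⌋ = 8 → i; lat ⌊0.6082/0.0416667⌋ = 14 → o.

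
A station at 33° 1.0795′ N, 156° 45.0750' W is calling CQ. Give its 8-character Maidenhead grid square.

BM13oa94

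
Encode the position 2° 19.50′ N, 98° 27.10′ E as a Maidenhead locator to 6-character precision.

Add 180° to longitude and 90° to latitude: 278.4517, 92.3250.
Field: 278.4517/20 → 13 → N, 92.3250/10 → 9 → J; chars NJ.
Square: 18.4517/2 → 9, 2.3250/1 → 2; chars 92.
Subsquare: 0.4517/0.0833333 → 5 → f, 0.3250/0.0416667 → 7 → h; chars fh.

NJ92fh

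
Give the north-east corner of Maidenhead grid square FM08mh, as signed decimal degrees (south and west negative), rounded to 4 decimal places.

38.3333, -78.9167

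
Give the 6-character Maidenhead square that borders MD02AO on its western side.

LD92xo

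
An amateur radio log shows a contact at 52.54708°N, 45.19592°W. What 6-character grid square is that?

GO72jn

Offset from 180°W / 90°S: lon 134.8041°, lat 142.5471°.
Field: 134.8041/20 → 6 → G, 142.5471/10 → 14 → O; chars GO.
Square: 14.8041/2 → 7, 2.5471/1 → 2; chars 72.
Subsquare: 0.8041/0.0833333 → 9 → j, 0.5471/0.0416667 → 13 → n; chars jn.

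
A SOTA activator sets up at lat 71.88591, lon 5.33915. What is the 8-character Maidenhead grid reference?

JQ21qv02

Offset from 180°W / 90°S: lon 185.33915°, lat 161.88591°.
Field: lon ⌊185.33915/20⌋ = 9 → J; lat ⌊161.88591/10⌋ = 16 → Q.
Square: lon ⌊5.33915/2⌋ = 2; lat ⌊1.88591/1⌋ = 1.
Subsquare: lon ⌊1.33915/0.0833333⌋ = 16 → q; lat ⌊0.88591/0.0416667⌋ = 21 → v.
Extended square: lon ⌊0.00582/0.00833333⌋ = 0; lat ⌊0.01091/0.00416667⌋ = 2.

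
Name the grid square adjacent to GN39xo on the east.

Longitude subsquare x = 23; +1 → 24, wraps to 0 = a, carry into square.
Longitude square 3; +1 → 4.
The latitude characters are unchanged.

GN49ao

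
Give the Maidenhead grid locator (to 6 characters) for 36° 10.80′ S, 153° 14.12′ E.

QF63ot

Offset from 180°W / 90°S: lon 333.2353°, lat 53.8200°.
Field (20°×10°, letters A–R): lon ⌊333.2353/20⌋ = 16 → Q; lat ⌊53.8200/10⌋ = 5 → F.
Square (2°×1°, digits 0–9): lon ⌊13.2353/2⌋ = 6; lat ⌊3.8200/1⌋ = 3.
Subsquare (5′×2.5′, letters a–x): lon ⌊1.2353/0.0833333⌋ = 14 → o; lat ⌊0.8200/0.0416667⌋ = 19 → t.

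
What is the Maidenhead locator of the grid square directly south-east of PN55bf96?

Longitude extended square 9; +1 → 10, wraps to 0, carry into subsquare.
Longitude subsquare b = 1; +1 → 2 = c.
Latitude extended square 6; −1 → 5.

PN55cf05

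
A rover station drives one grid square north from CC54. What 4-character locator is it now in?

Latitude square 4; +1 → 5.
The longitude characters are unchanged.

CC55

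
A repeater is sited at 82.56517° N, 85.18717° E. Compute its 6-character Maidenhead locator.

NR22on

Add 180° to longitude and 90° to latitude: 265.1872, 172.5652.
Field: lon ⌊265.1872/20⌋ = 13 → N; lat ⌊172.5652/10⌋ = 17 → R.
Square: lon ⌊5.1872/2⌋ = 2; lat ⌊2.5652/1⌋ = 2.
Subsquare: lon ⌊1.1872/0.0833333⌋ = 14 → o; lat ⌊0.5652/0.0416667⌋ = 13 → n.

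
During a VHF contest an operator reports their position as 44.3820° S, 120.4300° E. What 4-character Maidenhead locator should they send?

PE05

Offset from 180°W / 90°S: lon 300.43°, lat 45.62°.
Field: lon ⌊300.43/20⌋ = 15 → P; lat ⌊45.62/10⌋ = 4 → E.
Square: lon ⌊0.43/2⌋ = 0; lat ⌊5.62/1⌋ = 5.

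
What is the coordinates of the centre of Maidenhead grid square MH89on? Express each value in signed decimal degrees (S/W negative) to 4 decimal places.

-10.4375, 77.2083

Field M=12, H=7: +12·20° lon, +7·10° lat → SW at lon 60°, lat -20°.
Square 8, 9: +8·2° lon, +9·1° lat → SW at lon 76°, lat -11°.
Subsquare o=14, n=13: +14·0.0833333° lon, +13·0.0416667° lat → SW at lon 77.1667°, lat -10.4583°.
Cell spans 0.0833333° lon × 0.0416667° lat. Centre is SW corner plus half of each.
latitude -10.4375, longitude 77.2083.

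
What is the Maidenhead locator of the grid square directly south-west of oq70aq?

OQ60xp

Longitude subsquare a = 0; −1 → -1, wraps to 23 = x, carry into square.
Longitude square 7; −1 → 6.
Latitude subsquare q = 16; −1 → 15 = p.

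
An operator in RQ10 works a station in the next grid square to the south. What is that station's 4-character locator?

RP19

Latitude square 0; −1 → -1, wraps to 9, carry into field.
Latitude field Q = 16; −1 → 15 = P.
The longitude characters are unchanged.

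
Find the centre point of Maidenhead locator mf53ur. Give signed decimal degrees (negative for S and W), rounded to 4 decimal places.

-36.2708, 71.7083

Field M=12, F=5: +12·20° lon, +5·10° lat → SW at lon 60°, lat -40°.
Square 5, 3: +5·2° lon, +3·1° lat → SW at lon 70°, lat -37°.
Subsquare u=20, r=17: +20·0.0833333° lon, +17·0.0416667° lat → SW at lon 71.6667°, lat -36.2917°.
Cell spans 0.0833333° lon × 0.0416667° lat. Centre is SW corner plus half of each.
latitude -36.2708, longitude 71.7083.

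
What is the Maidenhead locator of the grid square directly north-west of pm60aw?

PM50xx

Longitude subsquare a = 0; −1 → -1, wraps to 23 = x, carry into square.
Longitude square 6; −1 → 5.
Latitude subsquare w = 22; +1 → 23 = x.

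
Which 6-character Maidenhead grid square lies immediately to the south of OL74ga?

Latitude subsquare a = 0; −1 → -1, wraps to 23 = x, carry into square.
Latitude square 4; −1 → 3.
The longitude characters are unchanged.

OL73gx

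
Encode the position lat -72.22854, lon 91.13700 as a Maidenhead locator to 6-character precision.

NB57ns

Add 180° to longitude and 90° to latitude: 271.1370, 17.7715.
Field: lon ⌊271.1370/20⌋ = 13 → N; lat ⌊17.7715/10⌋ = 1 → B.
Square: lon ⌊11.1370/2⌋ = 5; lat ⌊7.7715/1⌋ = 7.
Subsquare: lon ⌊1.1370/0.0833333⌋ = 13 → n; lat ⌊0.7715/0.0416667⌋ = 18 → s.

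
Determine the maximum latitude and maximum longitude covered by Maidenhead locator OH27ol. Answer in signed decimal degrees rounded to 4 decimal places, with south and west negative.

-12.5000, 105.2500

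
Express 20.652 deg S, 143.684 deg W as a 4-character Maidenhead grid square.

BG89

Offset from 180°W / 90°S: lon 36.32°, lat 69.35°.
Field (20°×10°, letters A–R): lon ⌊36.32/20⌋ = 1 → B; lat ⌊69.35/10⌋ = 6 → G.
Square (2°×1°, digits 0–9): lon ⌊16.32/2⌋ = 8; lat ⌊9.35/1⌋ = 9.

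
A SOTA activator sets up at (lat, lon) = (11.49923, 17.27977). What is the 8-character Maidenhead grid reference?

JK81pl39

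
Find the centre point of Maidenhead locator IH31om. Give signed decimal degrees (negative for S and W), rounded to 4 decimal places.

-18.4792, -12.7917

Field I=8, H=7: +8·20° lon, +7·10° lat → SW at lon -20°, lat -20°.
Square 3, 1: +3·2° lon, +1·1° lat → SW at lon -14°, lat -19°.
Subsquare o=14, m=12: +14·0.0833333° lon, +12·0.0416667° lat → SW at lon -12.8333°, lat -18.5°.
Cell spans 0.0833333° lon × 0.0416667° lat. Centre is SW corner plus half of each.
latitude -18.4792, longitude -12.7917.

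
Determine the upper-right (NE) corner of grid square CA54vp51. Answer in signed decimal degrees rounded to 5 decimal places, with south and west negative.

Field C=2, A=0: +2·20° lon, +0·10° lat → SW at lon -140°, lat -90°.
Square 5, 4: +5·2° lon, +4·1° lat → SW at lon -130°, lat -86°.
Subsquare v=21, p=15: +21·0.0833333° lon, +15·0.0416667° lat → SW at lon -128.25°, lat -85.375°.
Extended square 5, 1: +5·0.00833333° lon, +1·0.00416667° lat → SW at lon -128.208°, lat -85.3708°.
Cell spans 0.00833333° lon × 0.00416667° lat. NE corner is SW corner plus one full cell.
latitude -85.36667, longitude -128.20000.

-85.36667, -128.20000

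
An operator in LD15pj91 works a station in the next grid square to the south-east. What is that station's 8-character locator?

Longitude extended square 9; +1 → 10, wraps to 0, carry into subsquare.
Longitude subsquare p = 15; +1 → 16 = q.
Latitude extended square 1; −1 → 0.

LD15qj00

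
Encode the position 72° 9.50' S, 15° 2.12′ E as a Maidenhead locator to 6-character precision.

Shift to the Maidenhead origin (180°W, 90°S): lon 195.0353, lat 17.8417.
Field: lon ⌊195.0353/20⌋ = 9 → J; lat ⌊17.8417/10⌋ = 1 → B.
Square: lon ⌊15.0353/2⌋ = 7; lat ⌊7.8417/1⌋ = 7.
Subsquare: lon ⌊1.0353/0.0833333⌋ = 12 → m; lat ⌊0.8417/0.0416667⌋ = 20 → u.

JB77mu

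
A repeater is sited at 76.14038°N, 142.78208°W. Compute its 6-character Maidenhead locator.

BQ86od

Offset from 180°W / 90°S: lon 37.2179°, lat 166.1404°.
Field: 37.2179/20 → 1 → B, 166.1404/10 → 16 → Q; chars BQ.
Square: 17.2179/2 → 8, 6.1404/1 → 6; chars 86.
Subsquare: 1.2179/0.0833333 → 14 → o, 0.1404/0.0416667 → 3 → d; chars od.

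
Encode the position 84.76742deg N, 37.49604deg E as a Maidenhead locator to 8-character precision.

KR84rs94

Add 180° to longitude and 90° to latitude: 217.49604, 174.76742.
Field: 217.49604/20 → 10 → K, 174.76742/10 → 17 → R; chars KR.
Square: 17.49604/2 → 8, 4.76742/1 → 4; chars 84.
Subsquare: 1.49604/0.0833333 → 17 → r, 0.76742/0.0416667 → 18 → s; chars rs.
Extended square: 0.07937/0.00833333 → 9, 0.01742/0.00416667 → 4; chars 94.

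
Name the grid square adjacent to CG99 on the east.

DG09

Longitude square 9; +1 → 10, wraps to 0, carry into field.
Longitude field C = 2; +1 → 3 = D.
The latitude characters are unchanged.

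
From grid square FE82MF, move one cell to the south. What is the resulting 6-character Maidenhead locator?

Latitude subsquare f = 5; −1 → 4 = e.
The longitude characters are unchanged.

FE82me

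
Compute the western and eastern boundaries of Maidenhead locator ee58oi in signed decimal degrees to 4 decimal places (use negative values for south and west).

Field E=4, E=4: +4·20° lon, +4·10° lat → SW at lon -100°, lat -50°.
Square 5, 8: +5·2° lon, +8·1° lat → SW at lon -90°, lat -42°.
Subsquare o=14, i=8: +14·0.0833333° lon, +8·0.0416667° lat → SW at lon -88.8333°, lat -41.6667°.
Cell spans 0.0833333° lon × 0.0416667° lat.
west -88.8333, east -88.7500.

-88.8333, -88.7500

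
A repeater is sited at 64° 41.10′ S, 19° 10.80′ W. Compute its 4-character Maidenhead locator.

IC05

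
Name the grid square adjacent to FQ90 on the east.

GQ00

Longitude square 9; +1 → 10, wraps to 0, carry into field.
Longitude field F = 5; +1 → 6 = G.
The latitude characters are unchanged.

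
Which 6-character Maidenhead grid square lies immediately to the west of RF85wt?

RF85vt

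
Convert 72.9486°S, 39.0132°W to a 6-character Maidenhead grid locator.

Offset from 180°W / 90°S: lon 140.9868°, lat 17.0514°.
Field: lon ⌊140.9868/20⌋ = 7 → H; lat ⌊17.0514/10⌋ = 1 → B.
Square: lon ⌊0.9868/2⌋ = 0; lat ⌊7.0514/1⌋ = 7.
Subsquare: lon ⌊0.9868/0.0833333⌋ = 11 → l; lat ⌊0.0514/0.0416667⌋ = 1 → b.

HB07lb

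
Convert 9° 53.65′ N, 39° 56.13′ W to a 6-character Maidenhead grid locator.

Offset from 180°W / 90°S: lon 140.0645°, lat 99.8942°.
Field: lon ⌊140.0645/20⌋ = 7 → H; lat ⌊99.8942/10⌋ = 9 → J.
Square: lon ⌊0.0645/2⌋ = 0; lat ⌊9.8942/1⌋ = 9.
Subsquare: lon ⌊0.0645/0.0833333⌋ = 0 → a; lat ⌊0.8942/0.0416667⌋ = 21 → v.

HJ09av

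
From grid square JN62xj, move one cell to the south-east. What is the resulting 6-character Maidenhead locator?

Longitude subsquare x = 23; +1 → 24, wraps to 0 = a, carry into square.
Longitude square 6; +1 → 7.
Latitude subsquare j = 9; −1 → 8 = i.

JN72ai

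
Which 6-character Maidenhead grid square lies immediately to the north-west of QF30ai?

QF20xj

Longitude subsquare a = 0; −1 → -1, wraps to 23 = x, carry into square.
Longitude square 3; −1 → 2.
Latitude subsquare i = 8; +1 → 9 = j.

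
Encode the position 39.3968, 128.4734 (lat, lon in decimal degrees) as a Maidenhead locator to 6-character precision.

Shift to the Maidenhead origin (180°W, 90°S): lon 308.4734, lat 129.3968.
Field: lon ⌊308.4734/20⌋ = 15 → P; lat ⌊129.3968/10⌋ = 12 → M.
Square: lon ⌊8.4734/2⌋ = 4; lat ⌊9.3968/1⌋ = 9.
Subsquare: lon ⌊0.4734/0.0833333⌋ = 5 → f; lat ⌊0.3968/0.0416667⌋ = 9 → j.

PM49fj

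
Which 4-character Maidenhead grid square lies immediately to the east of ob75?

OB85

Longitude square 7; +1 → 8.
The latitude characters are unchanged.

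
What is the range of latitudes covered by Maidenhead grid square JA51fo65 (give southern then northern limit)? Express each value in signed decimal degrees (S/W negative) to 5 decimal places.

Field J=9, A=0: +9·20° lon, +0·10° lat → SW at lon 0°, lat -90°.
Square 5, 1: +5·2° lon, +1·1° lat → SW at lon 10°, lat -89°.
Subsquare f=5, o=14: +5·0.0833333° lon, +14·0.0416667° lat → SW at lon 10.4167°, lat -88.4167°.
Extended square 6, 5: +6·0.00833333° lon, +5·0.00416667° lat → SW at lon 10.4667°, lat -88.3958°.
Cell spans 0.00833333° lon × 0.00416667° lat.
south -88.39583, north -88.39167.

-88.39583, -88.39167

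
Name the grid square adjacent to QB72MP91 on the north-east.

QB72np02

Longitude extended square 9; +1 → 10, wraps to 0, carry into subsquare.
Longitude subsquare m = 12; +1 → 13 = n.
Latitude extended square 1; +1 → 2.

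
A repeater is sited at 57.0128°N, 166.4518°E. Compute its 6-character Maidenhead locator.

RO37fa

Offset from 180°W / 90°S: lon 346.4518°, lat 147.0128°.
Field (20°×10°, letters A–R): 346.4518/20 → 17 → R, 147.0128/10 → 14 → O; chars RO.
Square (2°×1°, digits 0–9): 6.4518/2 → 3, 7.0128/1 → 7; chars 37.
Subsquare (5′×2.5′, letters a–x): 0.4518/0.0833333 → 5 → f, 0.0128/0.0416667 → 0 → a; chars fa.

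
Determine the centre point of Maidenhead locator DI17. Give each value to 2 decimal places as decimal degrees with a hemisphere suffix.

Field D=3, I=8: +3·20° lon, +8·10° lat → SW at lon -120°, lat -10°.
Square 1, 7: +1·2° lon, +7·1° lat → SW at lon -118°, lat -3°.
Cell spans 2° lon × 1° lat. Centre is SW corner plus half of each.
latitude 2.50° S, longitude 117.00° W.

2.50° S, 117.00° W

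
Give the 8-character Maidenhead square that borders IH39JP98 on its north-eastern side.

IH39kp09

Longitude extended square 9; +1 → 10, wraps to 0, carry into subsquare.
Longitude subsquare j = 9; +1 → 10 = k.
Latitude extended square 8; +1 → 9.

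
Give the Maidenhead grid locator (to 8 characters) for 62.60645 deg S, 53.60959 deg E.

Add 180° to longitude and 90° to latitude: 233.60959, 27.39355.
Field (20°×10°, letters A–R): lon ⌊233.60959/20⌋ = 11 → L; lat ⌊27.39355/10⌋ = 2 → C.
Square (2°×1°, digits 0–9): lon ⌊13.60959/2⌋ = 6; lat ⌊7.39355/1⌋ = 7.
Subsquare (5′×2.5′, letters a–x): lon ⌊1.60959/0.0833333⌋ = 19 → t; lat ⌊0.39355/0.0416667⌋ = 9 → j.
Extended square (30″×15″, digits 0–9): lon ⌊0.02626/0.00833333⌋ = 3; lat ⌊0.01855/0.00416667⌋ = 4.

LC67tj34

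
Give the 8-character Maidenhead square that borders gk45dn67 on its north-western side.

GK45dn58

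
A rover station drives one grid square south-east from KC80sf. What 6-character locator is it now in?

Longitude subsquare s = 18; +1 → 19 = t.
Latitude subsquare f = 5; −1 → 4 = e.

KC80te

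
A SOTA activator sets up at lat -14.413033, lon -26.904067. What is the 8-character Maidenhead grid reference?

HH65no10

Add 180° to longitude and 90° to latitude: 153.09593, 75.58697.
Field: 153.09593/20 → 7 → H, 75.58697/10 → 7 → H; chars HH.
Square: 13.09593/2 → 6, 5.58697/1 → 5; chars 65.
Subsquare: 1.09593/0.0833333 → 13 → n, 0.58697/0.0416667 → 14 → o; chars no.
Extended square: 0.01260/0.00833333 → 1, 0.00363/0.00416667 → 0; chars 10.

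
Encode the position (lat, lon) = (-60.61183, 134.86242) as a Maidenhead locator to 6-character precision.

PC79kj

Shift to the Maidenhead origin (180°W, 90°S): lon 314.8624, lat 29.3882.
Field (20°×10°, letters A–R): 314.8624/20 → 15 → P, 29.3882/10 → 2 → C; chars PC.
Square (2°×1°, digits 0–9): 14.8624/2 → 7, 9.3882/1 → 9; chars 79.
Subsquare (5′×2.5′, letters a–x): 0.8624/0.0833333 → 10 → k, 0.3882/0.0416667 → 9 → j; chars kj.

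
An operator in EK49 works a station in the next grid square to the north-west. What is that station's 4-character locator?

EL30

Longitude square 4; −1 → 3.
Latitude square 9; +1 → 10, wraps to 0, carry into field.
Latitude field K = 10; +1 → 11 = L.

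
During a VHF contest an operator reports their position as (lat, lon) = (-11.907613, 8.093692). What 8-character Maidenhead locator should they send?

JH48bc12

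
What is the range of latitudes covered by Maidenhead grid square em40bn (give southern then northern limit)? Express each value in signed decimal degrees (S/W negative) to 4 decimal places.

Field E=4, M=12: +4·20° lon, +12·10° lat → SW at lon -100°, lat 30°.
Square 4, 0: +4·2° lon, +0·1° lat → SW at lon -92°, lat 30°.
Subsquare b=1, n=13: +1·0.0833333° lon, +13·0.0416667° lat → SW at lon -91.9167°, lat 30.5417°.
Cell spans 0.0833333° lon × 0.0416667° lat.
south 30.5417, north 30.5833.

30.5417, 30.5833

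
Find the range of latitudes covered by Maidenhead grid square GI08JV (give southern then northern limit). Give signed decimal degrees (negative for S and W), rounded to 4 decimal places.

-1.1250, -1.0833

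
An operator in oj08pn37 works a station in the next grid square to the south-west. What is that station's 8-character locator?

Longitude extended square 3; −1 → 2.
Latitude extended square 7; −1 → 6.

OJ08pn26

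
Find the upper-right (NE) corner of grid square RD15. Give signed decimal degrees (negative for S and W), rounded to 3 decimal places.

-54.000, 164.000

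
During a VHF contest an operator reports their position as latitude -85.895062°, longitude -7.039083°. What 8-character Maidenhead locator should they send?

Shift to the Maidenhead origin (180°W, 90°S): lon 172.96092, lat 4.10494.
Field: 172.96092/20 → 8 → I, 4.10494/10 → 0 → A; chars IA.
Square: 12.96092/2 → 6, 4.10494/1 → 4; chars 64.
Subsquare: 0.96092/0.0833333 → 11 → l, 0.10494/0.0416667 → 2 → c; chars lc.
Extended square: 0.04425/0.00833333 → 5, 0.02160/0.00416667 → 5; chars 55.

IA64lc55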